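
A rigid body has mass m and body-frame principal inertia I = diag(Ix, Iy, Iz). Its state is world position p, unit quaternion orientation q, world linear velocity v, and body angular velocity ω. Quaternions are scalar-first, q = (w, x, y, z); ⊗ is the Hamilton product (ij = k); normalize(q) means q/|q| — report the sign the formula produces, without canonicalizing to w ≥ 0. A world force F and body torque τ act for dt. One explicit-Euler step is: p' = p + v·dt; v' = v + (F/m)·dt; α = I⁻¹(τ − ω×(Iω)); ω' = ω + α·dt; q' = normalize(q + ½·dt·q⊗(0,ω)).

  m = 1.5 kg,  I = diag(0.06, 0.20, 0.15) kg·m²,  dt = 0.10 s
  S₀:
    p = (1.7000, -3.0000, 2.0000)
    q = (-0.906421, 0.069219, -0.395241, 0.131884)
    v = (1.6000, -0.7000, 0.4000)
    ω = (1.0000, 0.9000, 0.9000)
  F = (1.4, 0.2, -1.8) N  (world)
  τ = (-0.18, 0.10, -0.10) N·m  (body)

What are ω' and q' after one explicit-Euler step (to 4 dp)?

ω' = (0.7675, 0.9905, 0.7493)
q' = (-0.8951, 0.0002, -0.4311, 0.1136)

gyro term ω×Iω = (-0.0405, -0.0810, 0.1260)
(τ − ω×Iω)/I = (-2.3250, 0.9050, -1.5067)
ω + α·dt = (0.7675, 0.9905, 0.7493)
q⊗(0,ω) = (0.1678023, -1.3808335, -0.7461920, -0.3582408)
updated quaternion q' = (-0.8951, 0.0002, -0.4311, 0.1136)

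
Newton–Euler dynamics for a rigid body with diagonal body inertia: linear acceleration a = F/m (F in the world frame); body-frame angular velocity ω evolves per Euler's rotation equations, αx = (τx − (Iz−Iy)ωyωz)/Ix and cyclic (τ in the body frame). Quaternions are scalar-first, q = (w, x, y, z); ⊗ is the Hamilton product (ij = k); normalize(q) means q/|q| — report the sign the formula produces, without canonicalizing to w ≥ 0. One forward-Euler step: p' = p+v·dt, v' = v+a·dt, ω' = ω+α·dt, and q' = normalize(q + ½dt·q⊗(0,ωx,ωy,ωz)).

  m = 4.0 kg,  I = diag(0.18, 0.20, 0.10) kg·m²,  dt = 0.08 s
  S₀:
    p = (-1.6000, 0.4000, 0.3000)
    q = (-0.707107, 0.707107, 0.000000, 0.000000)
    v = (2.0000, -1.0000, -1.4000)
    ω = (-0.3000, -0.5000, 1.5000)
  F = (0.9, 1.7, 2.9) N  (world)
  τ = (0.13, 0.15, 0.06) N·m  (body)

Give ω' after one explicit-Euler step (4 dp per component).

ω' = (-0.2756, -0.4256, 1.5456)

precession coupling ω×(Iω) = (0.0750, -0.0360, 0.0030)
angular accel α = (0.3056, 0.9300, 0.5700)
ω + α·dt = (-0.2756, -0.4256, 1.5456)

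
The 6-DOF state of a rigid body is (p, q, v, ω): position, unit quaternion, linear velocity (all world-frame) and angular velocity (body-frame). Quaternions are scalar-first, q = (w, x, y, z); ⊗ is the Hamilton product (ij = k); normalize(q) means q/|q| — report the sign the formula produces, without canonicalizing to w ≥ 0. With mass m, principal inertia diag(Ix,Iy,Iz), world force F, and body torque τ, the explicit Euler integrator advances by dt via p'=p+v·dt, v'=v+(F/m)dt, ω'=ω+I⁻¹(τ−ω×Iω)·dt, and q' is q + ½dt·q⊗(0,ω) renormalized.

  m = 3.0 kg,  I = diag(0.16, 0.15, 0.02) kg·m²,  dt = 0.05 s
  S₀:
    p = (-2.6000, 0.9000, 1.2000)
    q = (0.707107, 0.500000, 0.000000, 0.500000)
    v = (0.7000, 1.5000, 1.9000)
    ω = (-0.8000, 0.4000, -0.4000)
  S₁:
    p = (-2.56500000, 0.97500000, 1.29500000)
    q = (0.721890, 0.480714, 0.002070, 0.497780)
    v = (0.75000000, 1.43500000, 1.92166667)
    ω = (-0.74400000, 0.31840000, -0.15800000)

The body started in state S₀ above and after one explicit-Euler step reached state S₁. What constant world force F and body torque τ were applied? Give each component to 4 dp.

v₁ − v₀ = (0.05000000, -0.06500000, 0.02166667)
F = m·Δv/dt = (3.0000, -3.9000, 1.3000)
ω₁ − ω₀ = (0.05600000, -0.08160000, 0.24200000)
I·α + gyro = (0.2000, -0.2000, 0.1000)

F = (3.0000, -3.9000, 1.3000)
τ = (0.2000, -0.2000, 0.1000)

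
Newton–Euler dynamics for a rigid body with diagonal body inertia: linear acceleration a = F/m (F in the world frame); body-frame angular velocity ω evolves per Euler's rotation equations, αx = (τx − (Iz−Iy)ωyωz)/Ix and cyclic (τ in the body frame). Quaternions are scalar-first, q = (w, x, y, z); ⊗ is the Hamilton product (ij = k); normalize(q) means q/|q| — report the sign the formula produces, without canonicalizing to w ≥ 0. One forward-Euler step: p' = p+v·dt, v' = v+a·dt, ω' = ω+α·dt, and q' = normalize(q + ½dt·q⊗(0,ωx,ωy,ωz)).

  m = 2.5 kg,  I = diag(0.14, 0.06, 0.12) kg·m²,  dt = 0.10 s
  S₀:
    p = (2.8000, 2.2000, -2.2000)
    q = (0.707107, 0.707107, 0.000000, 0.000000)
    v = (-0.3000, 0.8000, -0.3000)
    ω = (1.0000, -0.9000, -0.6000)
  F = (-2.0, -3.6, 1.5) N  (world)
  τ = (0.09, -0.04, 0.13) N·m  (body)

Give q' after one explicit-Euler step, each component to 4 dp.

q⊗(0,ω) = (-0.7071070, 0.7071070, -0.2121321, -1.0606605)
q' = normalize(q + ½dt·q⊗(0,ω)) = (0.6699, 0.7405, -0.0106, -0.0529)

q' = (0.6699, 0.7405, -0.0106, -0.0529)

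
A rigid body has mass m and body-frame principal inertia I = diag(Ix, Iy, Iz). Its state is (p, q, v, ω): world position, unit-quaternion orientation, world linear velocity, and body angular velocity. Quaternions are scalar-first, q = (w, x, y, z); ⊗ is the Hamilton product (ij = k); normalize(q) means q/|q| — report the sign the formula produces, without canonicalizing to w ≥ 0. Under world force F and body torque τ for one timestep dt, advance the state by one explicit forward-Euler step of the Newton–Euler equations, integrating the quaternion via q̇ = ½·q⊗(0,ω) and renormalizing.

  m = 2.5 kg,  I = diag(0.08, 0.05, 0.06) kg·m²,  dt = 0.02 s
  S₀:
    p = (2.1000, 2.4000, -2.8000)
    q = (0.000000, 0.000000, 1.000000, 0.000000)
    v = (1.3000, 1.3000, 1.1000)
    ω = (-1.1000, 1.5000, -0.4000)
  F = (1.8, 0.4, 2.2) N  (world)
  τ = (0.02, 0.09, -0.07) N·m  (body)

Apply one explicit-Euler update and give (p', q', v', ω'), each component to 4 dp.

p' = (2.1260, 2.4260, -2.7780)
q' = (-0.0150, -0.0040, 0.9998, 0.0110)
v' = (1.3144, 1.3032, 1.1176)
ω' = (-1.0935, 1.5325, -0.4398)

ω×(Iω) gyroscopic = (-0.0060, 0.0088, 0.0495)
angular accel α = (0.3250, 1.6240, -1.9917)
ω + α·dt = (-1.0935, 1.5325, -0.4398)
2q̇ = q⊗(0,ω) = (-1.5000000, -0.4000000, 0.0000000, 1.1000000)
q + ½dt·q⊗(0,ω), renormalized = (-0.0150, -0.0040, 0.9998, 0.0110)
linear accel F/m = (0.7200, 0.1600, 0.8800)
p' = p + v·dt = (2.1260, 2.4260, -2.7780)
v' = v + a·dt = (1.3144, 1.3032, 1.1176)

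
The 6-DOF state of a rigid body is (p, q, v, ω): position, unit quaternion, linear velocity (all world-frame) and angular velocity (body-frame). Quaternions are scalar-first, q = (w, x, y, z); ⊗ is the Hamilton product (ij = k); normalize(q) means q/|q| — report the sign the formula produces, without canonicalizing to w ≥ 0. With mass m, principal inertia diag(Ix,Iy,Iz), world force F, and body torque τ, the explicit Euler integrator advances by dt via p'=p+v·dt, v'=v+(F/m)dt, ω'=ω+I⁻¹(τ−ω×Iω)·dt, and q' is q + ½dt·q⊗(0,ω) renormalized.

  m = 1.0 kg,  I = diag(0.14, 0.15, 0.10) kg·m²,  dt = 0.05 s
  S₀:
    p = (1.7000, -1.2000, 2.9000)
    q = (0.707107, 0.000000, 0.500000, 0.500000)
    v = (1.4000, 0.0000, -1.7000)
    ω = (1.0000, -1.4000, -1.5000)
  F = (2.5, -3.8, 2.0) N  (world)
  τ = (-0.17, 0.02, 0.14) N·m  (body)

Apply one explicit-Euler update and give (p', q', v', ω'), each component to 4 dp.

p' = p + v·dt = (1.7700, -1.2000, 2.8150)
v' = v + a·dt = (1.5250, -0.1900, -1.6000)
precession coupling ω×(Iω) = (-0.1050, -0.0600, -0.0140)
(τ − ω×Iω)/I = (-0.4643, 0.5333, 1.5400)
ω + α·dt = (0.9768, -1.3733, -1.4230)
q⊗(0,ω) = (1.4500000, 0.6571070, -0.4899498, -1.5606605)
updated quaternion q' = (0.7421, 0.0164, 0.4870, 0.4602)

p' = (1.7700, -1.2000, 2.8150)
q' = (0.7421, 0.0164, 0.4870, 0.4602)
v' = (1.5250, -0.1900, -1.6000)
ω' = (0.9768, -1.3733, -1.4230)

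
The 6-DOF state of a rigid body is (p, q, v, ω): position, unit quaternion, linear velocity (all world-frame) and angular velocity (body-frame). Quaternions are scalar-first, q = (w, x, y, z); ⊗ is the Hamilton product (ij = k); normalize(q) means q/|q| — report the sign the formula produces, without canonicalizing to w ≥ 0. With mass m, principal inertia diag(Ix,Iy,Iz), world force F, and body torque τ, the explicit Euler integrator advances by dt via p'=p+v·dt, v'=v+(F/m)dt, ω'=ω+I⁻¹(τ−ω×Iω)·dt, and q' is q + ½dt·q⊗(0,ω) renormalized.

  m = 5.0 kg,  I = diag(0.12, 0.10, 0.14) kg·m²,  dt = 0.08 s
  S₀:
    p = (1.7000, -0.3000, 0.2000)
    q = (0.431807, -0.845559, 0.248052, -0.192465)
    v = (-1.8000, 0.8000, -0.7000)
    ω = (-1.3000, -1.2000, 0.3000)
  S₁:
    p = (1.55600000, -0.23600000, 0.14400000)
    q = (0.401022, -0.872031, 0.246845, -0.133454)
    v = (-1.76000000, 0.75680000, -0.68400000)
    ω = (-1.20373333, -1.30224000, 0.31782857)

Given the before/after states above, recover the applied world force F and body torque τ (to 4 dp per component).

F = (2.5000, -2.7000, 1.0000)
τ = (0.1300, -0.1200, 0.0000)

Δv = v₁−v₀ = (0.04000000, -0.04320000, 0.01600000)
m·(v₁−v₀)/dt = (2.5000, -2.7000, 1.0000)
Δω = ω₁−ω₀ = (0.09626667, -0.10224000, 0.01782857)
applied torque τ = (0.1300, -0.1200, 0.0000)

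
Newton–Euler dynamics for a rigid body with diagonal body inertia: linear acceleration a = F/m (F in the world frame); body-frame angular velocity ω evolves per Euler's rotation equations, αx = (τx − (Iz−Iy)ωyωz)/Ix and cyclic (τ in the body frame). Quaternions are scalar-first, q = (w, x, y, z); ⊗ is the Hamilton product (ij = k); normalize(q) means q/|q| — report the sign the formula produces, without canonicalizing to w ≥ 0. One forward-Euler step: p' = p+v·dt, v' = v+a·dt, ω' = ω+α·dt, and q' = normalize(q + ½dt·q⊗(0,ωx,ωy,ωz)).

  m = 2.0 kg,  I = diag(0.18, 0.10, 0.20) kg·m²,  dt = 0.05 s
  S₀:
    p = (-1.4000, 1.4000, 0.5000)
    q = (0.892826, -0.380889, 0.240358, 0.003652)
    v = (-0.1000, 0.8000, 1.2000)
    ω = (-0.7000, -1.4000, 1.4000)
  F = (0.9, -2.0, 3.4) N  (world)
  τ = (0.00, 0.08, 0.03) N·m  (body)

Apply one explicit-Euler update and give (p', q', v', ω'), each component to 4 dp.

linear accel F/m = (0.4500, -1.0000, 1.7000)
p + v·dt = (-1.4050, 1.4400, 0.5600)
new velocity v' = (-0.0775, 0.7500, 1.2850)
angular accel α = (1.0889, 0.6040, 0.5420)
new body rate ω' = (-0.6456, -1.3698, 1.4271)
2q̇ = q⊗(0,ω) = (0.0647661, -0.2833642, -0.7192682, 1.9514516)
q' = normalize(q + ½dt·q⊗(0,ω)) = (0.8932, -0.3874, 0.2221, 0.0524)

p' = (-1.4050, 1.4400, 0.5600)
q' = (0.8932, -0.3874, 0.2221, 0.0524)
v' = (-0.0775, 0.7500, 1.2850)
ω' = (-0.6456, -1.3698, 1.4271)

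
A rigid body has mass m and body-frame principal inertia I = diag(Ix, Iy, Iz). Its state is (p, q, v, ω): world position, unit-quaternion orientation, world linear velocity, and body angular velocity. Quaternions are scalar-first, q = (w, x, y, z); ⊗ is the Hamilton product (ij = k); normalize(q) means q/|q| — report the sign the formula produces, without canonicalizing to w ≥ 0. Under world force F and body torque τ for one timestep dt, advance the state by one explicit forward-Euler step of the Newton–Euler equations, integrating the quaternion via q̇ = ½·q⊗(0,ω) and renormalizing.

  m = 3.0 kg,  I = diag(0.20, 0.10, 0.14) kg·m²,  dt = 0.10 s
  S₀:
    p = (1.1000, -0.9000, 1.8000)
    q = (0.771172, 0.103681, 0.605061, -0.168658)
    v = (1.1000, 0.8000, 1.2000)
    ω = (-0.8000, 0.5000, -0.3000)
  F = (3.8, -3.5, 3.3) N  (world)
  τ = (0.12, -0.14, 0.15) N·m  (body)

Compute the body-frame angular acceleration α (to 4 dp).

precession coupling ω×(Iω) = (-0.0060, 0.0144, 0.0400)
α = I⁻¹(τ − ω×Iω) = (0.6300, -1.5440, 0.7857)

α = (0.6300, -1.5440, 0.7857)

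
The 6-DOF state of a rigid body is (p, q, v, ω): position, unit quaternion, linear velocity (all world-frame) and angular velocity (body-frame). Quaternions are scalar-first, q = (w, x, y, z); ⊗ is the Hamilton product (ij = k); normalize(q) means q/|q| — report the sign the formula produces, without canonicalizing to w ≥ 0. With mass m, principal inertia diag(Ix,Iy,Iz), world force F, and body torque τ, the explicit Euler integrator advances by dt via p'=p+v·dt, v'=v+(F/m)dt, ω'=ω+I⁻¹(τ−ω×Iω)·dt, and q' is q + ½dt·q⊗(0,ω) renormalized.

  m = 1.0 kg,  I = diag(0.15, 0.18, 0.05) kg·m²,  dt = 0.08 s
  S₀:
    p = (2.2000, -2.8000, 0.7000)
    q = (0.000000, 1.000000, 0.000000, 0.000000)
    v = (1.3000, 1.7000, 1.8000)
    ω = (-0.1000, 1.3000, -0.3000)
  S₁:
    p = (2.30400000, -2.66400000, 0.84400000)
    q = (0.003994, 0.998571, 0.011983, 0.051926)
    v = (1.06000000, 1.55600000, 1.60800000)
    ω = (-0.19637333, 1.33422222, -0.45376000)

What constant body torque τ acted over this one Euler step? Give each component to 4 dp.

τ = (-0.1300, 0.0800, -0.1000)

ω₁ − ω₀ = (-0.09637333, 0.03422222, -0.15376000)
applied torque τ = (-0.1300, 0.0800, -0.1000)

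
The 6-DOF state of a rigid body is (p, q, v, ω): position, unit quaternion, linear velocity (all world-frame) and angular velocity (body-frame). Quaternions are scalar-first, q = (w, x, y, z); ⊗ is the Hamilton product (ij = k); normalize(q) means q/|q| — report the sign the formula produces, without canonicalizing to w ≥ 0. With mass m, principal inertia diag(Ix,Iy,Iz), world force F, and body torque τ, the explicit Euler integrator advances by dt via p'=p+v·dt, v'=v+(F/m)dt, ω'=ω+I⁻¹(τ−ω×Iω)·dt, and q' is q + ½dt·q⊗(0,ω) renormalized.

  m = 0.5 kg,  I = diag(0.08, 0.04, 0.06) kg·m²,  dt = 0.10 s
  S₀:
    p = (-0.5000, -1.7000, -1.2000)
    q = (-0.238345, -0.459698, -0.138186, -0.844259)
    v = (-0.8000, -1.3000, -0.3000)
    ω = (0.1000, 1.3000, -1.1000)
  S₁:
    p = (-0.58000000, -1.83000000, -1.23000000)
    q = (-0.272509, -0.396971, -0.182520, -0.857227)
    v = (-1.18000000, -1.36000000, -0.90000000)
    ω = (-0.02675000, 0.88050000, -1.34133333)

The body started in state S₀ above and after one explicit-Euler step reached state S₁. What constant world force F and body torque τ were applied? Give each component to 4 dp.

v₁ − v₀ = (-0.38000000, -0.06000000, -0.60000000)
m·(v₁−v₀)/dt = (-1.9000, -0.3000, -3.0000)
Δω = ω₁−ω₀ = (-0.12675000, -0.41950000, -0.24133333)
ω₀×(Iω₀) = (-0.0286, -0.0022, -0.0052)
τ = I·(Δω/dt) + ω₀×(Iω₀) = (-0.1300, -0.1700, -0.1500)

F = (-1.9000, -0.3000, -3.0000)
τ = (-0.1300, -0.1700, -0.1500)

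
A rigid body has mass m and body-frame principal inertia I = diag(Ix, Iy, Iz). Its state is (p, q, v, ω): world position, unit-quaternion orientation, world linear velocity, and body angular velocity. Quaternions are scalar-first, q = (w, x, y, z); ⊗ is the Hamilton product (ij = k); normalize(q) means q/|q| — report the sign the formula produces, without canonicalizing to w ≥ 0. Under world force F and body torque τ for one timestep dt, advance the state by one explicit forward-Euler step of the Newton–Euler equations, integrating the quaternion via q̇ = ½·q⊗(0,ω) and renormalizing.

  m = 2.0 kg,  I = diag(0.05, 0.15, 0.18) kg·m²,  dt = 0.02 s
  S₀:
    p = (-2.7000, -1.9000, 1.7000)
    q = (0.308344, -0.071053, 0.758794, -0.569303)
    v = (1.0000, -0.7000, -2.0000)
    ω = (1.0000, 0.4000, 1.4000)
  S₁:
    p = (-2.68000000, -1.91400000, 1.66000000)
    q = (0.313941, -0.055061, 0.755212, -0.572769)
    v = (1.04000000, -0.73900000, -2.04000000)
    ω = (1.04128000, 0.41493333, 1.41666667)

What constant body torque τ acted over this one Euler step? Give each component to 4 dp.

Δω = ω₁−ω₀ = (0.04128000, 0.01493333, 0.01666667)
τ = I·(Δω/dt) + ω₀×(Iω₀) = (0.1200, -0.0700, 0.1900)

τ = (0.1200, -0.0700, 0.1900)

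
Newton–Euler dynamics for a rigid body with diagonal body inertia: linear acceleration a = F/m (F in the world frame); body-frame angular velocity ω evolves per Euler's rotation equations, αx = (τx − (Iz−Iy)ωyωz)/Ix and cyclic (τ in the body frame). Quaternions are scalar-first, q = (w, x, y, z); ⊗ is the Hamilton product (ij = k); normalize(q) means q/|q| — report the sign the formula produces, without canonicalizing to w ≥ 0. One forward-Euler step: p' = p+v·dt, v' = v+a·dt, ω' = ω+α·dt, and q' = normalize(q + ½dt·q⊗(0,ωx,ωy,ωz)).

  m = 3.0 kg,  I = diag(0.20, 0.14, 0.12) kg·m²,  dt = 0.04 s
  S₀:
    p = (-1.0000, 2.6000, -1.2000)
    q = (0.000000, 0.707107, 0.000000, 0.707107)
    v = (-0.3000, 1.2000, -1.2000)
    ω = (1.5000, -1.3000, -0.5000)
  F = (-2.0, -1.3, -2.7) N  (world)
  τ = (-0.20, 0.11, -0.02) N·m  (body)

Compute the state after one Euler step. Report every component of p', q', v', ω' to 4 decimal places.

linear accel F/m = (-0.6667, -0.4333, -0.9000)
p + v·dt = (-1.0120, 2.6480, -1.2480)
new velocity v' = (-0.3267, 1.1827, -1.2360)
precession coupling ω×(Iω) = (-0.0130, -0.0600, 0.1170)
(τ − ω×Iω)/I = (-0.9350, 1.2143, -1.1417)
ω + α·dt = (1.4626, -1.2514, -0.5457)
Hamilton product q⊗(0,ω) = (-0.7071070, 0.9192391, 1.4142140, -0.9192391)
q + ½dt·q⊗(0,ω), renormalized = (-0.0141, 0.7249, 0.0283, 0.6881)

p' = (-1.0120, 2.6480, -1.2480)
q' = (-0.0141, 0.7249, 0.0283, 0.6881)
v' = (-0.3267, 1.1827, -1.2360)
ω' = (1.4626, -1.2514, -0.5457)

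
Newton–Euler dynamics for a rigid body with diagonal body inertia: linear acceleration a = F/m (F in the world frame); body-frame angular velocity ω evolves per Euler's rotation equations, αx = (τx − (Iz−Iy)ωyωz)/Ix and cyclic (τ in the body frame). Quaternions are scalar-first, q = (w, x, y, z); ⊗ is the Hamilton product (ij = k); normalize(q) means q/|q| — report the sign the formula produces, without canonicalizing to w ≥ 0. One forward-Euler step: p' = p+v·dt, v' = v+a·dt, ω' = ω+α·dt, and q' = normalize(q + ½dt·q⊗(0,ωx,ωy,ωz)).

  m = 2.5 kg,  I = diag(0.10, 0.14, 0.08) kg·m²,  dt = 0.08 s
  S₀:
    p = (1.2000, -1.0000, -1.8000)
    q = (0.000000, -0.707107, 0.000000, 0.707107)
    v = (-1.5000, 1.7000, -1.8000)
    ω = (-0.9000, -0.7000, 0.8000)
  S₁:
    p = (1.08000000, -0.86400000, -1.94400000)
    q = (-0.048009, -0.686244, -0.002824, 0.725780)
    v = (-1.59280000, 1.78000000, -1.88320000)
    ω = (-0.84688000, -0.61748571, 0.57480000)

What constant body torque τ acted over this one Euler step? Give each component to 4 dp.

τ = (0.1000, 0.1300, -0.2000)

rate change Δω = (0.05312000, 0.08251429, -0.22520000)
τ = I·(Δω/dt) + ω₀×(Iω₀) = (0.1000, 0.1300, -0.2000)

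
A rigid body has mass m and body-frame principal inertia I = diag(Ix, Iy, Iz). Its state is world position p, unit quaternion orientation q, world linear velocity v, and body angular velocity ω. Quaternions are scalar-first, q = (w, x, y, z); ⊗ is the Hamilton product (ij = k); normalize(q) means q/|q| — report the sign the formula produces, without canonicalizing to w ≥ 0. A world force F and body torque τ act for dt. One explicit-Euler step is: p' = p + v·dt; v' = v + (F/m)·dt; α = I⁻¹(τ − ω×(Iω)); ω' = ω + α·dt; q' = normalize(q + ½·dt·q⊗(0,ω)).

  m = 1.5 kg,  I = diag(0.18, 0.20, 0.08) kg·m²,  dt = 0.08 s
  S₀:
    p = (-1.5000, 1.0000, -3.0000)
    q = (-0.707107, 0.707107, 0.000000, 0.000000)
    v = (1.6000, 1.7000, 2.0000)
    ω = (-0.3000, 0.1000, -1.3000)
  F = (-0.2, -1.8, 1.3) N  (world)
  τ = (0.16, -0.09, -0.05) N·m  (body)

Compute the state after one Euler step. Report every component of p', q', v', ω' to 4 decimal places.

p' = (-1.3720, 1.1360, -2.8400)
q' = (-0.6976, 0.7146, 0.0339, 0.0395)
v' = (1.5893, 1.6040, 2.0693)
ω' = (-0.2358, 0.0484, -1.3494)

α = I⁻¹(τ − ω×Iω) = (0.8022, -0.6450, -0.6175)
ω + α·dt = (-0.2358, 0.0484, -1.3494)
Hamilton product q⊗(0,ω) = (0.2121321, 0.2121321, 0.8485284, 0.9899498)
q' = normalize(q + ½dt·q⊗(0,ω)) = (-0.6976, 0.7146, 0.0339, 0.0395)
linear accel F/m = (-0.1333, -1.2000, 0.8667)
p' = p + v·dt = (-1.3720, 1.1360, -2.8400)
v + (F/m)dt = (1.5893, 1.6040, 2.0693)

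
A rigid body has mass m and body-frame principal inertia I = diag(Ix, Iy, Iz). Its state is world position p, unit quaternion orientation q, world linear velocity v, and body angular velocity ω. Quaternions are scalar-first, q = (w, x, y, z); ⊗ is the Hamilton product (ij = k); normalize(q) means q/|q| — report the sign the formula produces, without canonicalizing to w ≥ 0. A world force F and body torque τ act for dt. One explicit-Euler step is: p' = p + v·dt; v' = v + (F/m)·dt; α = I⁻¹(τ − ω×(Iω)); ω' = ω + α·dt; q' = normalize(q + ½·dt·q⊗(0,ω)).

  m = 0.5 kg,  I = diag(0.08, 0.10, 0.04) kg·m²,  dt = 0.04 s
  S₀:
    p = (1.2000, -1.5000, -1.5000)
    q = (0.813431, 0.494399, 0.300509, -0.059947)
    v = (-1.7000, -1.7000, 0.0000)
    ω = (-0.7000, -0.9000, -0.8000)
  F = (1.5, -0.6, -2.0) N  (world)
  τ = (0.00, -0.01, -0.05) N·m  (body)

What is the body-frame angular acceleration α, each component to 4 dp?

α = (0.5400, -0.3240, -1.5650)

precession coupling ω×(Iω) = (-0.0432, 0.0224, 0.0126)
α = I⁻¹(τ − ω×Iω) = (0.5400, -0.3240, -1.5650)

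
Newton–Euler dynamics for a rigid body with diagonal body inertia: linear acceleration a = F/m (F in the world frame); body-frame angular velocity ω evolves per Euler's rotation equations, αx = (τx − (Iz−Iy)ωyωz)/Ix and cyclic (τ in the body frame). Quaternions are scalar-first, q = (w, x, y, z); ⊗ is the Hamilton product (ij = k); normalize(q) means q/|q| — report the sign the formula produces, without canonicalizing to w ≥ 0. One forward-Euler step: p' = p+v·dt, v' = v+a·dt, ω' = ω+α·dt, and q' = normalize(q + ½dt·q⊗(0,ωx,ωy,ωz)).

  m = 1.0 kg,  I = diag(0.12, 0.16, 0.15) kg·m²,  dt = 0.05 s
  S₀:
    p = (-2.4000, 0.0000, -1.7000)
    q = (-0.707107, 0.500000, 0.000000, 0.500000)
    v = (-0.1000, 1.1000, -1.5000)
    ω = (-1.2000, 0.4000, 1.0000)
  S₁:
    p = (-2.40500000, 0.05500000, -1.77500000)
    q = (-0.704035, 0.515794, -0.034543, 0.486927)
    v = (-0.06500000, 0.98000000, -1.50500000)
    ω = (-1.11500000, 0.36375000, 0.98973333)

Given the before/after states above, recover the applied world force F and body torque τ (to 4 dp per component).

F = (0.7000, -2.4000, -0.1000)
τ = (0.2000, -0.0800, -0.0500)

rate change Δω = (0.08500000, -0.03625000, -0.01026667)
applied torque τ = (0.2000, -0.0800, -0.0500)
v₁ − v₀ = (0.03500000, -0.12000000, -0.00500000)
m·(v₁−v₀)/dt = (0.7000, -2.4000, -0.1000)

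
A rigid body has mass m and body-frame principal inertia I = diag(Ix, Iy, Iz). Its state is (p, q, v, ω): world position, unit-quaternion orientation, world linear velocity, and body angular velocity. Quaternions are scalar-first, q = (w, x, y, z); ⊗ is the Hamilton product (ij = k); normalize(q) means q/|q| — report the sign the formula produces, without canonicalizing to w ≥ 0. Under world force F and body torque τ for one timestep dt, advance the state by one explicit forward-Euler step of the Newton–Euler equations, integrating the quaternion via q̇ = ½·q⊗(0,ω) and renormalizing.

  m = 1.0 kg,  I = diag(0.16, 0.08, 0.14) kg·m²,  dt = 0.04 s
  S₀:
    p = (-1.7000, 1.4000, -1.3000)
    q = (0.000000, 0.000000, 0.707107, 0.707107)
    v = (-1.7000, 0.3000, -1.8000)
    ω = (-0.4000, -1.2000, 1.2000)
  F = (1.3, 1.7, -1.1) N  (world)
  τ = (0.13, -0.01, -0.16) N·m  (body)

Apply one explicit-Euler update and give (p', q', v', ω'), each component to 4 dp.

angular accel α = (1.3525, -0.0050, -0.8686)
new body rate ω' = (-0.3459, -1.2002, 1.1653)
q⊗(0,ω) = (0.0000000, 1.6970568, -0.2828428, 0.2828428)
q + ½dt·q⊗(0,ω), renormalized = (0.0000, 0.0339, 0.7010, 0.7123)
p + v·dt = (-1.7680, 1.4120, -1.3720)
v + (F/m)dt = (-1.6480, 0.3680, -1.8440)

p' = (-1.7680, 1.4120, -1.3720)
q' = (0.0000, 0.0339, 0.7010, 0.7123)
v' = (-1.6480, 0.3680, -1.8440)
ω' = (-0.3459, -1.2002, 1.1653)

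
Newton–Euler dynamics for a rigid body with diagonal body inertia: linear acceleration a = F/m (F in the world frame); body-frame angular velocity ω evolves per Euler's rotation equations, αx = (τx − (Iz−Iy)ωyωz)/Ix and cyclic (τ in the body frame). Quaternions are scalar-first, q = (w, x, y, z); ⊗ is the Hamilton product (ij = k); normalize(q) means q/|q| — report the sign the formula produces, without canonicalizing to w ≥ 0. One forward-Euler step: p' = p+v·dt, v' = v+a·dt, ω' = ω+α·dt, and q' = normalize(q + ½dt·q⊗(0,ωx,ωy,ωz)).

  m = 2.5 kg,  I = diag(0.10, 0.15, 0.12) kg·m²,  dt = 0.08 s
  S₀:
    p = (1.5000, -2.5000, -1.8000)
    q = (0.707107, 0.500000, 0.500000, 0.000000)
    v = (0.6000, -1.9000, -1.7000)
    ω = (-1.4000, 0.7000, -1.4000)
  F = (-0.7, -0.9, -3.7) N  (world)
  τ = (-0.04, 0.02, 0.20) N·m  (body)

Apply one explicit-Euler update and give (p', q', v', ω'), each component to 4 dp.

angular accel α = (-0.6940, 0.3947, 2.0750)
ω + α·dt = (-1.4555, 0.7316, -1.2340)
Hamilton product q⊗(0,ω) = (0.3500000, -1.6899498, 1.1949749, 0.0600502)
q' = normalize(q + ½dt·q⊗(0,ω)) = (0.7186, 0.4309, 0.5459, 0.0024)
linear accel F/m = (-0.2800, -0.3600, -1.4800)
p + v·dt = (1.5480, -2.6520, -1.9360)
v + (F/m)dt = (0.5776, -1.9288, -1.8184)

p' = (1.5480, -2.6520, -1.9360)
q' = (0.7186, 0.4309, 0.5459, 0.0024)
v' = (0.5776, -1.9288, -1.8184)
ω' = (-1.4555, 0.7316, -1.2340)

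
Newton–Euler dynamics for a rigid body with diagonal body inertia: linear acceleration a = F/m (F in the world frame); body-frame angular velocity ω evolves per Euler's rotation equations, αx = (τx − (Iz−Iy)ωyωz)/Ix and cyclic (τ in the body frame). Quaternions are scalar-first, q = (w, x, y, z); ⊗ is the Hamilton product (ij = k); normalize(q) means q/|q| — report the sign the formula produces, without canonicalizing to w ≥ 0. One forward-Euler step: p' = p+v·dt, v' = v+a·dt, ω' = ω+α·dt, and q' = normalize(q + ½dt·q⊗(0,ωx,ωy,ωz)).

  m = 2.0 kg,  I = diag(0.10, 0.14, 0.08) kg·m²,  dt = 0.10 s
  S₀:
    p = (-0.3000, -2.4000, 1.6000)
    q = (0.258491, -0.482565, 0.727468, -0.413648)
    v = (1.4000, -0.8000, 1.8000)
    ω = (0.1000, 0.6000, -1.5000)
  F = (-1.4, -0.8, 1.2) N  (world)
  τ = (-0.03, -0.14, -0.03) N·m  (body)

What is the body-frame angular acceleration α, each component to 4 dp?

α = (-0.8400, -0.9786, -0.4050)

precession coupling ω×(Iω) = (0.0540, -0.0030, 0.0024)
angular accel α = (-0.8400, -0.9786, -0.4050)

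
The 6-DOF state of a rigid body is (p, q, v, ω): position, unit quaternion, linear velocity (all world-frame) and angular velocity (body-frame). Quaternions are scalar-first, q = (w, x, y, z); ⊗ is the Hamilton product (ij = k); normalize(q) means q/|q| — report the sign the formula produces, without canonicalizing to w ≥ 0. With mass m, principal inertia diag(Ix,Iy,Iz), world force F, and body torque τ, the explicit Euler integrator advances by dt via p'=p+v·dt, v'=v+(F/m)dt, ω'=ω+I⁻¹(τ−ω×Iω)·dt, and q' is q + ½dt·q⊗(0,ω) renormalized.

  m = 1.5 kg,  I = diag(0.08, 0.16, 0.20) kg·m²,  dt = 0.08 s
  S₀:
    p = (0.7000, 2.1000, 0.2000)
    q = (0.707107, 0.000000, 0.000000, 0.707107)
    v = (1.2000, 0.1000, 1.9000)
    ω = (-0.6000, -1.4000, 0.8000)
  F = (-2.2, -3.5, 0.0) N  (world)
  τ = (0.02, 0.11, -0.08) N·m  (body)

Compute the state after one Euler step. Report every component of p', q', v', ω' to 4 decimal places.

p' = (0.7960, 2.1080, 0.3520)
q' = (0.6829, 0.0226, -0.0564, 0.7280)
v' = (1.0827, -0.0867, 1.9000)
ω' = (-0.5352, -1.3738, 0.7411)

linear accel F/m = (-1.4667, -2.3333, 0.0000)
p + v·dt = (0.7960, 2.1080, 0.3520)
v' = v + a·dt = (1.0827, -0.0867, 1.9000)
precession coupling ω×(Iω) = (-0.0448, 0.0576, 0.0672)
(τ − ω×Iω)/I = (0.8100, 0.3275, -0.7360)
new body rate ω' = (-0.5352, -1.3738, 0.7411)
Hamilton product q⊗(0,ω) = (-0.5656856, 0.5656856, -1.4142140, 0.5656856)
q' = normalize(q + ½dt·q⊗(0,ω)) = (0.6829, 0.0226, -0.0564, 0.7280)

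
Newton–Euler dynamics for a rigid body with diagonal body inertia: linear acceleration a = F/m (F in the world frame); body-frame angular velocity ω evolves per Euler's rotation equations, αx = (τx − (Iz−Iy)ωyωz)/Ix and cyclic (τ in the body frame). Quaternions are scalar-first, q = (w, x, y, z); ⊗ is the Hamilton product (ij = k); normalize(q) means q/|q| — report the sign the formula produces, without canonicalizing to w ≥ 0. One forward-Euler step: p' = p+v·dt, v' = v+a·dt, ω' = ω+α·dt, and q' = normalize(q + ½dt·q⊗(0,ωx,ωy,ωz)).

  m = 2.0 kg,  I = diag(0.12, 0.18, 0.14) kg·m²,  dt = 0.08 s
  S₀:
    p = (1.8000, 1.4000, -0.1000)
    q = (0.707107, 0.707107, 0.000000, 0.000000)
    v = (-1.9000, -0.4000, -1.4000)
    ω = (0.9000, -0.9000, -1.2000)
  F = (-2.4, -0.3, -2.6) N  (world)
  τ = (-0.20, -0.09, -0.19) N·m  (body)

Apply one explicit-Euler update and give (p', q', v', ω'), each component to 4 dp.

p' = (1.6480, 1.3680, -0.2120)
q' = (0.6800, 0.7308, 0.0085, -0.0593)
v' = (-1.9960, -0.4120, -1.5040)
ω' = (0.7955, -0.9496, -1.2808)

angular accel α = (-1.3067, -0.6200, -1.0100)
ω' = ω + α·dt = (0.7955, -0.9496, -1.2808)
q⊗(0,ω) = (-0.6363963, 0.6363963, 0.2121321, -1.4849247)
updated quaternion q' = (0.6800, 0.7308, 0.0085, -0.0593)
a = (-1.2000, -0.1500, -1.3000)
new position p' = (1.6480, 1.3680, -0.2120)
v' = v + a·dt = (-1.9960, -0.4120, -1.5040)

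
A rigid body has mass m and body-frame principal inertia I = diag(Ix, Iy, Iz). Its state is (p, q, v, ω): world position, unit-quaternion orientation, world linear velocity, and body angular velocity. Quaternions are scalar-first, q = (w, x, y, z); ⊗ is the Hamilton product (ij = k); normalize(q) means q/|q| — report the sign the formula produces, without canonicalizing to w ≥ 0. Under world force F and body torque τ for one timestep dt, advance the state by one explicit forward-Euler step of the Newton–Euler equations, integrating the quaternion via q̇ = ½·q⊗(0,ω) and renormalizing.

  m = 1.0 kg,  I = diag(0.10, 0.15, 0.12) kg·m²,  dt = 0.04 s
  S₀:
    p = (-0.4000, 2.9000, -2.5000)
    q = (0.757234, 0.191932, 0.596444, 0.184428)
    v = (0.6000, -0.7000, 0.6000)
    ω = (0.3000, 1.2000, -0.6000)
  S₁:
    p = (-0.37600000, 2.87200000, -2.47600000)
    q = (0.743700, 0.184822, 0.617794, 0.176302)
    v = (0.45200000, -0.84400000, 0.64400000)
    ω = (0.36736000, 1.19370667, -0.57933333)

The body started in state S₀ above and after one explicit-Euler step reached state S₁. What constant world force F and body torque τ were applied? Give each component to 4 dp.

Δω = ω₁−ω₀ = (0.06736000, -0.00629333, 0.02066667)
gyro term ω₀×Iω₀ = (0.0216, 0.0036, 0.0180)
τ = I·(Δω/dt) + ω₀×(Iω₀) = (0.1900, -0.0200, 0.0800)
velocity change Δv = (-0.14800000, -0.14400000, 0.04400000)
F = m·Δv/dt = (-3.7000, -3.6000, 1.1000)

F = (-3.7000, -3.6000, 1.1000)
τ = (0.1900, -0.0200, 0.0800)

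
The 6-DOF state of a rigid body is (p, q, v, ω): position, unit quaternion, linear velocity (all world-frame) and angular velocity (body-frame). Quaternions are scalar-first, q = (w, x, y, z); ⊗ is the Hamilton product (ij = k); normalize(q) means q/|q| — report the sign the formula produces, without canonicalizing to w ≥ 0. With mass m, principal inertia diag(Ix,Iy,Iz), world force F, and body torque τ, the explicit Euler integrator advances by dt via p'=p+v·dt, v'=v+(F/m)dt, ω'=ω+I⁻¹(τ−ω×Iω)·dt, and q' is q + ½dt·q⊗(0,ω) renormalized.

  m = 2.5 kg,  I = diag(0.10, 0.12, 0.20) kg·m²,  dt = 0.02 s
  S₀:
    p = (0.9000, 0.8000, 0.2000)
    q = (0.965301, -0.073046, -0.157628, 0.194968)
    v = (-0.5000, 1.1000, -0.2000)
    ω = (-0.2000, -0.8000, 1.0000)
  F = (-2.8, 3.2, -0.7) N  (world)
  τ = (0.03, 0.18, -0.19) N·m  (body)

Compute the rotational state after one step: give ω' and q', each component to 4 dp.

precession coupling ω×(Iω) = (-0.0640, 0.0200, 0.0032)
(τ − ω×Iω)/I = (0.9400, 1.3333, -0.9660)
new body rate ω' = (-0.1812, -0.7733, 0.9807)
Hamilton product q⊗(0,ω) = (-0.3356796, -0.1947138, -0.7381884, 0.9922122)
updated quaternion q' = (0.9619, -0.0750, -0.1650, 0.2049)

ω' = (-0.1812, -0.7733, 0.9807)
q' = (0.9619, -0.0750, -0.1650, 0.2049)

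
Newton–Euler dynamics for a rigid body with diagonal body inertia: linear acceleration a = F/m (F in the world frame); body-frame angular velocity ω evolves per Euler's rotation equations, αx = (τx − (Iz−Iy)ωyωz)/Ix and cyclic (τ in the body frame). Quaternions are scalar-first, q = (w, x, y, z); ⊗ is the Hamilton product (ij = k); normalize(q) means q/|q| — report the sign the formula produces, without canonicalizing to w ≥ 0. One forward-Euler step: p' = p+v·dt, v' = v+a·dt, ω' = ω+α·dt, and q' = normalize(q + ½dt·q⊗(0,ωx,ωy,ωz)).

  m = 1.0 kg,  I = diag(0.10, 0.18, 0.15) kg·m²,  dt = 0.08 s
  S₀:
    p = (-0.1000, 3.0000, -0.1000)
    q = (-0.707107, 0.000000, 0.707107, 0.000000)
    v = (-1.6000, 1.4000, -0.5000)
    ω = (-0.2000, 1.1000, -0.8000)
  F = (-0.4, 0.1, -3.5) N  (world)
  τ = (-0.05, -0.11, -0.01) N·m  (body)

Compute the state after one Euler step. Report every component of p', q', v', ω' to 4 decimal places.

p' = (-0.2280, 3.1120, -0.1400)
q' = (-0.7371, -0.0169, 0.6750, 0.0282)
v' = (-1.6320, 1.4080, -0.7800)
ω' = (-0.2611, 1.0547, -0.7959)

gyro term ω×Iω = (0.0264, -0.0080, -0.0176)
α = I⁻¹(τ − ω×Iω) = (-0.7640, -0.5667, 0.0507)
ω + α·dt = (-0.2611, 1.0547, -0.7959)
q⊗(0,ω) = (-0.7778177, -0.4242642, -0.7778177, 0.7071070)
q + ½dt·q⊗(0,ω), renormalized = (-0.7371, -0.0169, 0.6750, 0.0282)
a = (-0.4000, 0.1000, -3.5000)
p + v·dt = (-0.2280, 3.1120, -0.1400)
v' = v + a·dt = (-1.6320, 1.4080, -0.7800)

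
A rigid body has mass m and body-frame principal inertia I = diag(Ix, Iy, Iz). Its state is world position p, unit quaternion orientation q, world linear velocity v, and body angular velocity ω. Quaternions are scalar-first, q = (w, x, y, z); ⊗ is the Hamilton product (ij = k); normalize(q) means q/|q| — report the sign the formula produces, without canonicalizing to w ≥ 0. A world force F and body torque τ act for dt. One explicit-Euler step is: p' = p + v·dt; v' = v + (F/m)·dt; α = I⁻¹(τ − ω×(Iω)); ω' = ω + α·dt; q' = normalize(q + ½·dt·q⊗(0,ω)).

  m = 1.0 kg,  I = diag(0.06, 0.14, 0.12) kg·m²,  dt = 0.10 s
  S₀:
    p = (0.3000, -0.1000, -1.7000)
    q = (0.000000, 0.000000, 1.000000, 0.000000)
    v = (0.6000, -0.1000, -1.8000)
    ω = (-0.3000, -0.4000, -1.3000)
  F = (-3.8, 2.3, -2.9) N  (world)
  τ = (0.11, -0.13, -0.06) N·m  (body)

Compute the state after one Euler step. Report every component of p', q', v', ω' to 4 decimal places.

p' = (0.3600, -0.1100, -1.8800)
q' = (0.0200, -0.0648, 0.9976, 0.0150)
v' = (0.2200, 0.1300, -2.0900)
ω' = (-0.0993, -0.4761, -1.3580)

(τ − ω×Iω)/I = (2.0067, -0.7614, -0.5800)
ω' = ω + α·dt = (-0.0993, -0.4761, -1.3580)
Hamilton product q⊗(0,ω) = (0.4000000, -1.3000000, 0.0000000, 0.3000000)
q + ½dt·q⊗(0,ω), renormalized = (0.0200, -0.0648, 0.9976, 0.0150)
a = (-3.8000, 2.3000, -2.9000)
new position p' = (0.3600, -0.1100, -1.8800)
v + (F/m)dt = (0.2200, 0.1300, -2.0900)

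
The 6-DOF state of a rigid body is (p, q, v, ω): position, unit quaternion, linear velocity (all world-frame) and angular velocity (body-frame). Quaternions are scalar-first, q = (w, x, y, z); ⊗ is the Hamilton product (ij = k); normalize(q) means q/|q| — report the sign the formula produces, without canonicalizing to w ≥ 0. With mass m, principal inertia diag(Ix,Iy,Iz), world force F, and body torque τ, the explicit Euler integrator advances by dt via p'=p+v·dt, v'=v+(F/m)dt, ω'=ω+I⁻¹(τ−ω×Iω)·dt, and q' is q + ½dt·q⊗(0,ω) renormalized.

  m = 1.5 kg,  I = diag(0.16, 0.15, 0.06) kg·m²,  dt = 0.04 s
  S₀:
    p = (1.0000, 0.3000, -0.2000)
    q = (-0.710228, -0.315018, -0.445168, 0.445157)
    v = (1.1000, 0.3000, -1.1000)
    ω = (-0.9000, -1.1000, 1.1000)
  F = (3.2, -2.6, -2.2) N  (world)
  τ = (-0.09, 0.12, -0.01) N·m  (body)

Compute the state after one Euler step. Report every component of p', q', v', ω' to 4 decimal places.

p + v·dt = (1.0440, 0.3120, -0.2440)
new velocity v' = (1.1853, 0.2307, -1.1587)
ω×(Iω) gyroscopic = (0.1089, -0.0990, -0.0099)
(τ − ω×Iω)/I = (-1.2431, 1.4600, -0.0017)
ω' = ω + α·dt = (-0.9497, -1.0416, 1.0999)
Hamilton product q⊗(0,ω) = (-1.2628737, 0.6391931, 0.7271293, -0.8353822)
q' = normalize(q + ½dt·q⊗(0,ω)) = (-0.7350, -0.3020, -0.4303, 0.4282)

p' = (1.0440, 0.3120, -0.2440)
q' = (-0.7350, -0.3020, -0.4303, 0.4282)
v' = (1.1853, 0.2307, -1.1587)
ω' = (-0.9497, -1.0416, 1.0999)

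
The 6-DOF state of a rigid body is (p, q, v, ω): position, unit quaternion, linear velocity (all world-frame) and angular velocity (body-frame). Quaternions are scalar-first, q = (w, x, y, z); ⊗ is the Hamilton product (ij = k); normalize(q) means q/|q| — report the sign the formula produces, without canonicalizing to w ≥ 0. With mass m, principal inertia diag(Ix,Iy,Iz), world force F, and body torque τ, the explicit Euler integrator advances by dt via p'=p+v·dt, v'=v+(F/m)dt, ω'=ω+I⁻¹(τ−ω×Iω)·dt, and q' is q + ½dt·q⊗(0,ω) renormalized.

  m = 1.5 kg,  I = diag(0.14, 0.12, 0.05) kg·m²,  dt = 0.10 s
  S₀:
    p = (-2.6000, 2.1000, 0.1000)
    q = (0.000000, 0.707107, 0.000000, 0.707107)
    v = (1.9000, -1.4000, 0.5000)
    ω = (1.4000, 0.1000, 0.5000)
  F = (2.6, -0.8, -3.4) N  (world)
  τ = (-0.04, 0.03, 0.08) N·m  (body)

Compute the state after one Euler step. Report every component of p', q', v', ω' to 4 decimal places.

ω×(Iω) gyroscopic = (-0.0035, 0.0630, -0.0028)
α = I⁻¹(τ − ω×Iω) = (-0.2607, -0.2750, 1.6560)
ω' = ω + α·dt = (1.3739, 0.0725, 0.6656)
2q̇ = q⊗(0,ω) = (-1.3435033, -0.0707107, 0.6363963, 0.0707107)
q' = normalize(q + ½dt·q⊗(0,ω)) = (-0.0670, 0.7016, 0.0317, 0.7087)
a = (1.7333, -0.5333, -2.2667)
p + v·dt = (-2.4100, 1.9600, 0.1500)
v + (F/m)dt = (2.0733, -1.4533, 0.2733)

p' = (-2.4100, 1.9600, 0.1500)
q' = (-0.0670, 0.7016, 0.0317, 0.7087)
v' = (2.0733, -1.4533, 0.2733)
ω' = (1.3739, 0.0725, 0.6656)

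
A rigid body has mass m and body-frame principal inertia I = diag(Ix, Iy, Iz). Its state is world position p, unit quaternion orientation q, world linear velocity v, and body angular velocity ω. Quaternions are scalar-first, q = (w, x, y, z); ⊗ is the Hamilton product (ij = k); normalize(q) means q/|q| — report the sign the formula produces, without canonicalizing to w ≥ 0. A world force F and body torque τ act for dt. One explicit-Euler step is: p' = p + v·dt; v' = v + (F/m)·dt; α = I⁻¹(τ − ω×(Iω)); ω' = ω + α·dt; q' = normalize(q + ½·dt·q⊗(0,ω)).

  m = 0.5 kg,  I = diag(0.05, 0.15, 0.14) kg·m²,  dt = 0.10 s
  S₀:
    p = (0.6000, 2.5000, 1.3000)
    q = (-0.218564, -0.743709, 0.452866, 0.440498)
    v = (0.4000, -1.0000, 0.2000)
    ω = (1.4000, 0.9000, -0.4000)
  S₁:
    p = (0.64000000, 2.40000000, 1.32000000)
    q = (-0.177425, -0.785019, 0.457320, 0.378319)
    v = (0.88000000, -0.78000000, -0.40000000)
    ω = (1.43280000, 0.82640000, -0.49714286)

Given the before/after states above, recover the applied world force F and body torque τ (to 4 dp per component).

velocity change Δv = (0.48000000, 0.22000000, -0.60000000)
F = m·Δv/dt = (2.4000, 1.1000, -3.0000)
ω₁ − ω₀ = (0.03280000, -0.07360000, -0.09714286)
precession coupling = (0.0036, 0.0504, 0.1260)
applied torque τ = (0.0200, -0.0600, -0.0100)

F = (2.4000, 1.1000, -3.0000)
τ = (0.0200, -0.0600, -0.0100)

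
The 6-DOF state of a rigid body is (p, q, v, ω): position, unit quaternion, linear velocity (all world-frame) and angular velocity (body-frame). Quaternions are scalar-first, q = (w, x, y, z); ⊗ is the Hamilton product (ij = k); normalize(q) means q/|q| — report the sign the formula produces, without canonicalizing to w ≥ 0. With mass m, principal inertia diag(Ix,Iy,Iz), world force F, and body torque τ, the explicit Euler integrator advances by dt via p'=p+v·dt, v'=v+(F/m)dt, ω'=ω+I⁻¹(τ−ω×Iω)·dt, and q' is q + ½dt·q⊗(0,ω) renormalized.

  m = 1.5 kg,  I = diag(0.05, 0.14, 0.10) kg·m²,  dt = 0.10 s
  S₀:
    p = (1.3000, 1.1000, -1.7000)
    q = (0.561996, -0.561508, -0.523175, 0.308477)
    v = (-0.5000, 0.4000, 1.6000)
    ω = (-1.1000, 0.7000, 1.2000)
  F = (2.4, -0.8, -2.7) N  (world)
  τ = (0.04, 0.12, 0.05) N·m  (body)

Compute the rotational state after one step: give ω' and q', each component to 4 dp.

ω' = (-0.9528, 0.7386, 1.3193)
q' = (0.5288, -0.6321, -0.4849, 0.2926)

ω×(Iω) gyroscopic = (-0.0336, 0.0660, -0.0693)
(τ − ω×Iω)/I = (1.4720, 0.3857, 1.1930)
ω' = ω + α·dt = (-0.9528, 0.7386, 1.3193)
2q̇ = q⊗(0,ω) = (-0.6216087, -1.4619395, 0.7278821, -0.2941529)
q' = normalize(q + ½dt·q⊗(0,ω)) = (0.5288, -0.6321, -0.4849, 0.2926)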